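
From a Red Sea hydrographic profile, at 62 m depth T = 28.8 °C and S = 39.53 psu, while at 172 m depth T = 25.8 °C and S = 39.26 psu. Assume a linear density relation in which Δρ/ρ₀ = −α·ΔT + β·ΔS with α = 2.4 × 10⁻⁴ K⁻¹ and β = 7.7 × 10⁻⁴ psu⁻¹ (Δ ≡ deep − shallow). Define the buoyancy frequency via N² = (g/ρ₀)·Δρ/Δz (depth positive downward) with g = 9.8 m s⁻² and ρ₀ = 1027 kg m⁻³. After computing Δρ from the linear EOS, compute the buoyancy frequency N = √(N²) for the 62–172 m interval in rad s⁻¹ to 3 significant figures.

ΔT = -3.0 K, ΔS = -0.27 psu (deep − shallow).
Δρ/ρ₀ = −αΔT + βΔS = 7.20 × 10⁻⁴ − 2.079 × 10⁻⁴ = 5.121 × 10⁻⁴, so Δρ ≈ 0.5259 kg m⁻³.
N² = (g/ρ₀)·Δρ/Δz = g·(Δρ/ρ₀)/Δz = 9.8 × 5.121 × 10⁻⁴ / 110 = 4.5623 × 10⁻⁵ s⁻².
N = √(4.5623 × 10⁻⁵) = 6.7545 × 10⁻³ rad s⁻¹ ≈ 6.75 × 10⁻³ rad s⁻¹.

6.75 × 10⁻³ rad s⁻¹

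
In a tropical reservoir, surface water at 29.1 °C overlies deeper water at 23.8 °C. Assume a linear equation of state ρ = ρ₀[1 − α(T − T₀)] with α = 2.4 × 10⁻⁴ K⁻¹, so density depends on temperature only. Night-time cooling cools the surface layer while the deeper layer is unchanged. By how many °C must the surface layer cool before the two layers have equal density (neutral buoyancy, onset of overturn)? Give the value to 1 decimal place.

With temperature the only control, equal density requires T_surf′ = T_deep.
T_surf′ = 23.8 °C.
Cooling required: 29.1 − 23.8 = 5.3 °C.

5.3 °C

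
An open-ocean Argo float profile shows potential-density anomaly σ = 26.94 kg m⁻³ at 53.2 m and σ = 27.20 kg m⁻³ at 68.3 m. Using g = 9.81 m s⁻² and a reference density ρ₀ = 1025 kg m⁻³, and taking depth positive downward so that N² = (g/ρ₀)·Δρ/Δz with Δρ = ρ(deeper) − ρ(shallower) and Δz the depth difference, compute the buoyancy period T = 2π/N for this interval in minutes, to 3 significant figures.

Δρ = 1027.20 − 1026.94 = 0.26 kg m⁻³ over Δz = 68.3 − 53.2 = 15.1 m.
N² = (9.81/1025) × (0.26/15.1) = 1.6479 × 10⁻⁴ s⁻².
N = √(1.6479 × 10⁻⁴) = 0.012837 rad s⁻¹, so T = 2π/N = 489.46 s = 8.1577 min ≈ 8.16 min.

8.16 min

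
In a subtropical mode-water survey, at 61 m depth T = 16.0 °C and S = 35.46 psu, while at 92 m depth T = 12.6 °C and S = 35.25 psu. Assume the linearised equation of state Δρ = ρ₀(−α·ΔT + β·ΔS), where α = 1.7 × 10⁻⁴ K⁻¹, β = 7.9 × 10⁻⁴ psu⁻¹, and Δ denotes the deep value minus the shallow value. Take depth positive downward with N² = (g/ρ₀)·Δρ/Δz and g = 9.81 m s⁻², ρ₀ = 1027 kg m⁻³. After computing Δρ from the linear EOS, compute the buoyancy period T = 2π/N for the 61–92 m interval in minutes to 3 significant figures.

ΔT = -3.4 K, ΔS = -0.21 psu (deep − shallow).
Δρ/ρ₀ = −αΔT + βΔS = 5.78 × 10⁻⁴ − 1.659 × 10⁻⁴ = 4.121 × 10⁻⁴, so Δρ ≈ 0.4232 kg m⁻³.
N² = (g/ρ₀)·Δρ/Δz = g·(Δρ/ρ₀)/Δz = 9.81 × 4.121 × 10⁻⁴ / 31 = 1.3041 × 10⁻⁴ s⁻².
N = √(1.3041 × 10⁻⁴) = 0.011420 rad s⁻¹ → T = 2π/N = 550.19 s = 9.1698 min ≈ 9.17 min.

9.17 min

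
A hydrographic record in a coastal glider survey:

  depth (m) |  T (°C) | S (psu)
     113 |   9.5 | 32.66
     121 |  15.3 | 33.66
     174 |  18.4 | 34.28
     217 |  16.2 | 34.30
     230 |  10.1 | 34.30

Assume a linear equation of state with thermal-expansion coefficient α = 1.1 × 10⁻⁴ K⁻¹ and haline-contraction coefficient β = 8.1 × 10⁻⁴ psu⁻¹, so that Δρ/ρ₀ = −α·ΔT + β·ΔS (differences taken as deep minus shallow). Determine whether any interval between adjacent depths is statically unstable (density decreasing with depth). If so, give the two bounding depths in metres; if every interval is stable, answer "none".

Evaluate Δρ/ρ₀ = −αΔT + βΔS across each adjacent pair:
  113–121 m: −αΔT+βΔS = −(1.1 × 10⁻⁴)(+5.8)+(8.1 × 10⁻⁴)(+1.00) = 1.7 × 10⁻⁴ → stable
  121–174 m: −αΔT+βΔS = −(1.1 × 10⁻⁴)(+3.1)+(8.1 × 10⁻⁴)(+0.62) = 1.6 × 10⁻⁴ → stable
  174–217 m: −αΔT+βΔS = −(1.1 × 10⁻⁴)(-2.2)+(8.1 × 10⁻⁴)(+0.02) = 2.6 × 10⁻⁴ → stable
  217–230 m: −αΔT+βΔS = −(1.1 × 10⁻⁴)(-6.1)+(8.1 × 10⁻⁴)(+0.00) = 6.7 × 10⁻⁴ → stable
Every interval has Δρ > 0: the column is stably stratified throughout.

none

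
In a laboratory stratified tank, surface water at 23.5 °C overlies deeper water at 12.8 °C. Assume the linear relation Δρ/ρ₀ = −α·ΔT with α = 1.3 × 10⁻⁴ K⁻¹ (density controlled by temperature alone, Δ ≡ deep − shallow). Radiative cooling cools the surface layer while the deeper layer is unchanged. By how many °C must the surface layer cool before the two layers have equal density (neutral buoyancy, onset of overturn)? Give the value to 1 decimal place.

10.7 °C

With temperature the only control, equal density requires T_surf′ = T_deep.
T_surf′ = 12.8 °C.
Cooling required: 23.5 − 12.8 = 10.7 °C.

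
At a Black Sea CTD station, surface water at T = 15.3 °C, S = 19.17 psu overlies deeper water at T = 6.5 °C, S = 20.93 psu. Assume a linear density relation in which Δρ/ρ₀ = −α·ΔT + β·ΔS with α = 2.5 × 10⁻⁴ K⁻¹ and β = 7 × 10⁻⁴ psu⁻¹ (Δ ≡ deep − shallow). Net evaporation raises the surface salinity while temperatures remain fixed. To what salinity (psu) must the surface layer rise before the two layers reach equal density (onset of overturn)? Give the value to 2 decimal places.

Neutral buoyancy requires −α(T_deep − T_surf) + β(S_deep − S_surf′) = 0.
S_surf′ = S_deep − (α/β)·ΔT = 20.93 − (2.5 × 10⁻⁴/7 × 10⁻⁴)·(-8.8) = 24.0729 psu.
Increase required: 24.0729 − 19.17 = 4.9029 psu.

24.07 psu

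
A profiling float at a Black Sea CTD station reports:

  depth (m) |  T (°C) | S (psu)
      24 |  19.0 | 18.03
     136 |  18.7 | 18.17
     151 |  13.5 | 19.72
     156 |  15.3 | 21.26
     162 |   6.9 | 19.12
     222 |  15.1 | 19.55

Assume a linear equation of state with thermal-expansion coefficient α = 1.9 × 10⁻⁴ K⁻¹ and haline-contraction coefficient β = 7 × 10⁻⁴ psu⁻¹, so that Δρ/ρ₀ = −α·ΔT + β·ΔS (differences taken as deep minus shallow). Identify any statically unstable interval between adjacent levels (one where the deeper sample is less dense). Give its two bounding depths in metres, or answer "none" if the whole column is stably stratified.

Evaluate Δρ/ρ₀ = −αΔT + βΔS across each adjacent pair:
  24–136 m: −αΔT+βΔS = −(1.9 × 10⁻⁴)(-0.3)+(7 × 10⁻⁴)(+0.14) = 1.6 × 10⁻⁴ → stable
  136–151 m: −αΔT+βΔS = −(1.9 × 10⁻⁴)(-5.2)+(7 × 10⁻⁴)(+1.55) = 2.1 × 10⁻³ → stable
  151–156 m: −αΔT+βΔS = −(1.9 × 10⁻⁴)(+1.8)+(7 × 10⁻⁴)(+1.54) = 7.4 × 10⁻⁴ → stable
  156–162 m: −αΔT+βΔS = −(1.9 × 10⁻⁴)(-8.4)+(7 × 10⁻⁴)(-2.14) = 9.8 × 10⁻⁵ → stable
  162–222 m: −αΔT+βΔS = −(1.9 × 10⁻⁴)(+8.2)+(7 × 10⁻⁴)(+0.43) = -1.3 × 10⁻³ → UNSTABLE
The 162–222 m interval has Δρ < 0: lighter water underlies denser water.

162–222 m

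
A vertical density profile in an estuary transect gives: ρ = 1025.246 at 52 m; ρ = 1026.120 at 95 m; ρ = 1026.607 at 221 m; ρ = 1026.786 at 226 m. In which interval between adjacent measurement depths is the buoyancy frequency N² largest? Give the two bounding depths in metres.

221–226 m

Compute the density gradient over each adjacent pair:
  52–95 m: Δρ/Δz = 0.874/43 = 0.020 kg m⁻⁴
  95–221 m: Δρ/Δz = 0.487/126 = 3.9 × 10⁻³ kg m⁻⁴
  221–226 m: Δρ/Δz = 0.179/5 = 0.036 kg m⁻⁴
The largest gradient is in the 221–226 m interval — the pycnocline.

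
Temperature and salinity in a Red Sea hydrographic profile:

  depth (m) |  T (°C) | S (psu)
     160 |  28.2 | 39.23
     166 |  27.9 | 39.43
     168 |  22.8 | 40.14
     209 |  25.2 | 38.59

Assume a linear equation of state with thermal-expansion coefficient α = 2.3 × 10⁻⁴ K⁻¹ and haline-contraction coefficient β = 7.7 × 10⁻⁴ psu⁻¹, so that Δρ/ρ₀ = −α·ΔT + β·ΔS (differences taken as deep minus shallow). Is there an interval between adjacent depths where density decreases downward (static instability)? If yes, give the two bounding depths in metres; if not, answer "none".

Evaluate Δρ/ρ₀ = −αΔT + βΔS across each adjacent pair:
  160–166 m: −αΔT+βΔS = −(2.3 × 10⁻⁴)(-0.3)+(7.7 × 10⁻⁴)(+0.20) = 2.2 × 10⁻⁴ → stable
  166–168 m: −αΔT+βΔS = −(2.3 × 10⁻⁴)(-5.1)+(7.7 × 10⁻⁴)(+0.71) = 1.7 × 10⁻³ → stable
  168–209 m: −αΔT+βΔS = −(2.3 × 10⁻⁴)(+2.4)+(7.7 × 10⁻⁴)(-1.55) = -1.7 × 10⁻³ → UNSTABLE
The 168–209 m interval has Δρ < 0: lighter water underlies denser water.

168–209 m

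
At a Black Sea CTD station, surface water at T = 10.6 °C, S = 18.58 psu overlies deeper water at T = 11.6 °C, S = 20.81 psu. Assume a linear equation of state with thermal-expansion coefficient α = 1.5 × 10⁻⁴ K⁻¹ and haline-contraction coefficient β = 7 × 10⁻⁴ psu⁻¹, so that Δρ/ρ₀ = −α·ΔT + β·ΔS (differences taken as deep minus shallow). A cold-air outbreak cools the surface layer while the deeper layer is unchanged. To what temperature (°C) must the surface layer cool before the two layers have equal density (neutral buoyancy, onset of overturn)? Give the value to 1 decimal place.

1.2 °C

Neutral buoyancy requires Δρ = 0, i.e. −α(T_deep − T_surf′) + β(S_deep − S_surf) = 0.
T_surf′ = T_deep − (β/α)·ΔS = 11.6 − (7 × 10⁻⁴/1.5 × 10⁻⁴)·(+2.23) = 1.193 °C.
Cooling required: 10.6 − (1.193) = 9.407 °C.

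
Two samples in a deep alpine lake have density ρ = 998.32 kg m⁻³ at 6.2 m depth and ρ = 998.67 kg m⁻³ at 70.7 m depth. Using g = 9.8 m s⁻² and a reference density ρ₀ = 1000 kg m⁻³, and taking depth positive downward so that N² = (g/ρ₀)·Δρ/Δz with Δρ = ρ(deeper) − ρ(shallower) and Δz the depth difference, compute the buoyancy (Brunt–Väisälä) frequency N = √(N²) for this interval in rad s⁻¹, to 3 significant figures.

Δρ = 998.67 − 998.32 = 0.35 kg m⁻³ over Δz = 70.7 − 6.2 = 64.5 m.
N² = (9.8/1000) × (0.35/64.5) = 5.3178 × 10⁻⁵ s⁻².
N = √(5.3178 × 10⁻⁵) = 7.2923 × 10⁻³ rad s⁻¹ ≈ 7.29 × 10⁻³ rad s⁻¹.

7.29 × 10⁻³ rad s⁻¹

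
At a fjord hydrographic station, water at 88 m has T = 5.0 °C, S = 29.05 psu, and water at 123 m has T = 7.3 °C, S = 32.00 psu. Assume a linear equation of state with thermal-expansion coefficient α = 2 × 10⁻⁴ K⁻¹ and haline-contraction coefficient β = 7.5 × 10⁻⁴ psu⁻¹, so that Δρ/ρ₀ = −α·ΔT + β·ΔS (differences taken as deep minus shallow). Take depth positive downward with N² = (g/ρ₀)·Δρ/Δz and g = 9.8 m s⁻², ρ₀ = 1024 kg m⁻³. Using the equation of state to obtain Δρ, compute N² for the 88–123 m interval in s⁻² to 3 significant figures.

ΔT = +2.3 K, ΔS = +2.95 psu (deep − shallow).
Δρ/ρ₀ = −αΔT + βΔS = -4.60 × 10⁻⁴ + 2.2125 × 10⁻³ = 1.7525 × 10⁻³, so Δρ ≈ 1.795 kg m⁻³.
N² = (g/ρ₀)·Δρ/Δz = g·(Δρ/ρ₀)/Δz = 9.8 × 1.7525 × 10⁻³ / 35 = 4.9070 × 10⁻⁴ s⁻² ≈ 4.91 × 10⁻⁴ s⁻².

4.91 × 10⁻⁴ s⁻²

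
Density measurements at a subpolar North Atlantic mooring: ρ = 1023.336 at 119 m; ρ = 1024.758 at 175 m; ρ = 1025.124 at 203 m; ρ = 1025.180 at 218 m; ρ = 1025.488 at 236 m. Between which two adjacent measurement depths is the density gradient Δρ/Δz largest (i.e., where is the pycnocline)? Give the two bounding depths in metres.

Compute the density gradient over each adjacent pair:
  119–175 m: Δρ/Δz = 1.422/56 = 0.025 kg m⁻⁴
  175–203 m: Δρ/Δz = 0.366/28 = 0.013 kg m⁻⁴
  203–218 m: Δρ/Δz = 0.056/15 = 3.7 × 10⁻³ kg m⁻⁴
  218–236 m: Δρ/Δz = 0.308/18 = 0.017 kg m⁻⁴
The largest gradient is in the 119–175 m interval — the pycnocline.

119–175 m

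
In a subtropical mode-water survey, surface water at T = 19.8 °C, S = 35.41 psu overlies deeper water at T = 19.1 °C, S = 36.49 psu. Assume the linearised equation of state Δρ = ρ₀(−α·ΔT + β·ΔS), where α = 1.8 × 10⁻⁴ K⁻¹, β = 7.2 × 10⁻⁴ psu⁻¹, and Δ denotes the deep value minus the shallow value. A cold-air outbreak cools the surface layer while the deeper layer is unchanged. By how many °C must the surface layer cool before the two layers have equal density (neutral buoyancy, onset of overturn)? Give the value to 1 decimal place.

Neutral buoyancy requires Δρ = 0, i.e. −α(T_deep − T_surf′) + β(S_deep − S_surf) = 0.
T_surf′ = T_deep − (β/α)·ΔS = 19.1 − (7.2 × 10⁻⁴/1.8 × 10⁻⁴)·(+1.08) = 14.780 °C.
Cooling required: 19.8 − (14.780) = 5.020 °C.

5.0 °C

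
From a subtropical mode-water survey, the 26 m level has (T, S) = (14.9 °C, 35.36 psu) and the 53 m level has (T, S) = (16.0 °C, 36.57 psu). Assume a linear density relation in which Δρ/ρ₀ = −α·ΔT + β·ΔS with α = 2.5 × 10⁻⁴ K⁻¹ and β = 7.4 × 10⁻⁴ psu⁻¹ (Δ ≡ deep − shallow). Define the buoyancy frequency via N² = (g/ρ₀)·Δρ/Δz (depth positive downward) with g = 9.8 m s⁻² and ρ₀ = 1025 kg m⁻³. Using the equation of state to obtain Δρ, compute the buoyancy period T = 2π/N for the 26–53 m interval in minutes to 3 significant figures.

6.98 min

ΔT = +1.1 K, ΔS = +1.21 psu (deep − shallow).
Δρ/ρ₀ = −αΔT + βΔS = -2.75 × 10⁻⁴ + 8.954 × 10⁻⁴ = 6.204 × 10⁻⁴, so Δρ ≈ 0.6359 kg m⁻³.
N² = (g/ρ₀)·Δρ/Δz = g·(Δρ/ρ₀)/Δz = 9.8 × 6.204 × 10⁻⁴ / 27 = 2.2518 × 10⁻⁴ s⁻².
N = √(2.2518 × 10⁻⁴) = 0.015006 rad s⁻¹ → T = 2π/N = 418.71 s = 6.9785 min ≈ 6.98 min.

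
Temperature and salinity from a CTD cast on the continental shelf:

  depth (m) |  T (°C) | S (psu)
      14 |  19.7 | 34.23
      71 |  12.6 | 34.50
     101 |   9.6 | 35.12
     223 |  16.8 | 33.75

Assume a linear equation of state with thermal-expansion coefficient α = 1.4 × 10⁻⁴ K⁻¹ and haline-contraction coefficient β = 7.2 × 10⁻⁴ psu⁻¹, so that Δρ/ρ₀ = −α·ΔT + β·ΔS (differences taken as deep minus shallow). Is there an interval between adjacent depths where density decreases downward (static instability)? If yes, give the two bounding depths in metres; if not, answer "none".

Evaluate Δρ/ρ₀ = −αΔT + βΔS across each adjacent pair:
  14–71 m: −αΔT+βΔS = −(1.4 × 10⁻⁴)(-7.1)+(7.2 × 10⁻⁴)(+0.27) = 1.2 × 10⁻³ → stable
  71–101 m: −αΔT+βΔS = −(1.4 × 10⁻⁴)(-3.0)+(7.2 × 10⁻⁴)(+0.62) = 8.7 × 10⁻⁴ → stable
  101–223 m: −αΔT+βΔS = −(1.4 × 10⁻⁴)(+7.2)+(7.2 × 10⁻⁴)(-1.37) = -2.0 × 10⁻³ → UNSTABLE
The 101–223 m interval has Δρ < 0: lighter water underlies denser water.

101–223 m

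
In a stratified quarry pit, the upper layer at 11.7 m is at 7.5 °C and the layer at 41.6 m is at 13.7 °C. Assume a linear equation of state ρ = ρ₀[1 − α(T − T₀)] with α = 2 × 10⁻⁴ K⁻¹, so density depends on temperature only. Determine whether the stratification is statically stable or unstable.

unstable

ΔT = 13.7 − 7.5 = +6.2 K, so Δρ/ρ₀ = −αΔT = -1.24 × 10⁻³.
Δρ/ρ₀ < 0, so Δρ < 0: deeper water is lighter → statically unstable; the column would overturn.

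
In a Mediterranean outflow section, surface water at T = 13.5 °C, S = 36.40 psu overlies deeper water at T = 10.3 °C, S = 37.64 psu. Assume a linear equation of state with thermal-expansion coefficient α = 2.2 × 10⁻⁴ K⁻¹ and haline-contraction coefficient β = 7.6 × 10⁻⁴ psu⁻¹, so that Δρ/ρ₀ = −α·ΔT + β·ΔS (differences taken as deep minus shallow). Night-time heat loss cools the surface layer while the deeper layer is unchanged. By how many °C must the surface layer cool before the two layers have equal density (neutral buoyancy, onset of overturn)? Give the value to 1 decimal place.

Neutral buoyancy requires Δρ = 0, i.e. −α(T_deep − T_surf′) + β(S_deep − S_surf) = 0.
T_surf′ = T_deep − (β/α)·ΔS = 10.3 − (7.6 × 10⁻⁴/2.2 × 10⁻⁴)·(+1.24) = 6.016 °C.
Cooling required: 13.5 − (6.016) = 7.484 °C.

7.5 °C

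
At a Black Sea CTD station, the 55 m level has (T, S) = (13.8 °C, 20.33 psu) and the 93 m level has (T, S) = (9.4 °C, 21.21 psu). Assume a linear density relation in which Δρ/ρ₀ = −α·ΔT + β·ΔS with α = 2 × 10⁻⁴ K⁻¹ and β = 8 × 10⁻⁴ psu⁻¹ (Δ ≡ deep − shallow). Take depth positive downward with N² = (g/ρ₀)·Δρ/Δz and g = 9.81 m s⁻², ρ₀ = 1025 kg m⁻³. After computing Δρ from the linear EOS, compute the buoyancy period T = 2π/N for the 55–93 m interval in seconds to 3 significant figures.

311 s

ΔT = -4.4 K, ΔS = +0.88 psu (deep − shallow).
Δρ/ρ₀ = −αΔT + βΔS = 8.80 × 10⁻⁴ + 7.04 × 10⁻⁴ = 1.584 × 10⁻³, so Δρ ≈ 1.624 kg m⁻³.
N² = (g/ρ₀)·Δρ/Δz = g·(Δρ/ρ₀)/Δz = 9.81 × 1.584 × 10⁻³ / 38 = 4.0892 × 10⁻⁴ s⁻².
N = √(4.0892 × 10⁻⁴) = 0.020222 rad s⁻¹ → T = 2π/N = 310.71 s ≈ 311 s.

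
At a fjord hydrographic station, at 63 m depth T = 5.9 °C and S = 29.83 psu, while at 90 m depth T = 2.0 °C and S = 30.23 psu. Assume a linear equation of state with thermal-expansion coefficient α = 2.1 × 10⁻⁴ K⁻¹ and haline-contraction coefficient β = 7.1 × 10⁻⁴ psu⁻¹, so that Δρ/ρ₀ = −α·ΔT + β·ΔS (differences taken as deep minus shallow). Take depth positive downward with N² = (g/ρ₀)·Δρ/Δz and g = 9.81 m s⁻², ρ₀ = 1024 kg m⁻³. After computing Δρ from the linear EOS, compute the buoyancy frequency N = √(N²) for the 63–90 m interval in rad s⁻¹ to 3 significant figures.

ΔT = -3.9 K, ΔS = +0.40 psu (deep − shallow).
Δρ/ρ₀ = −αΔT + βΔS = 8.19 × 10⁻⁴ + 2.84 × 10⁻⁴ = 1.103 × 10⁻³, so Δρ ≈ 1.129 kg m⁻³.
N² = (g/ρ₀)·Δρ/Δz = g·(Δρ/ρ₀)/Δz = 9.81 × 1.103 × 10⁻³ / 27 = 4.0076 × 10⁻⁴ s⁻².
N = √(4.0076 × 10⁻⁴) = 0.020019 rad s⁻¹ ≈ 0.0200 rad s⁻¹.

0.0200 rad s⁻¹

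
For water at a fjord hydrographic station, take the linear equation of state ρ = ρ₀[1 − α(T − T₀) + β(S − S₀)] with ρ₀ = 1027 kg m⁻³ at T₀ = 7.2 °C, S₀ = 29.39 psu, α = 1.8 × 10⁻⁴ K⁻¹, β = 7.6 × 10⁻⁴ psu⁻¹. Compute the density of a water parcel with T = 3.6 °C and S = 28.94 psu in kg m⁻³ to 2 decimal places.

T − T₀ = -3.6 K, S − S₀ = -0.45 psu.
Bracket = 1 − α·(-3.6) + β·(-0.45) = 1 + (3.06 × 10⁻⁴) = 1.0003060.
ρ = 1027 × 1.0003060 = 1027.31 kg m⁻³.

1027.31 kg m⁻³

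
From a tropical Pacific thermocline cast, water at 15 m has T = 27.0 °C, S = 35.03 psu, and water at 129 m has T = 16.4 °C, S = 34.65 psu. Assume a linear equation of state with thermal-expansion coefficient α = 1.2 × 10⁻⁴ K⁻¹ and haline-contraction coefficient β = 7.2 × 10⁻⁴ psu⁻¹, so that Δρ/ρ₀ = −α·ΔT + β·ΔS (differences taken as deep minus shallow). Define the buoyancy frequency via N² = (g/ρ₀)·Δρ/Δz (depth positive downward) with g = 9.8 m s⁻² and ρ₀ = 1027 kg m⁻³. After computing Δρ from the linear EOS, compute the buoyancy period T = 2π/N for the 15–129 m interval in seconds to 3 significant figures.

ΔT = -10.6 K, ΔS = -0.38 psu (deep − shallow).
Δρ/ρ₀ = −αΔT + βΔS = 1.272 × 10⁻³ − 2.736 × 10⁻⁴ = 9.984 × 10⁻⁴, so Δρ ≈ 1.025 kg m⁻³.
N² = (g/ρ₀)·Δρ/Δz = g·(Δρ/ρ₀)/Δz = 9.8 × 9.984 × 10⁻⁴ / 114 = 8.5827 × 10⁻⁵ s⁻².
N = √(8.5827 × 10⁻⁵) = 9.2643 × 10⁻³ rad s⁻¹ → T = 2π/N = 678.21 s ≈ 678 s.

678 s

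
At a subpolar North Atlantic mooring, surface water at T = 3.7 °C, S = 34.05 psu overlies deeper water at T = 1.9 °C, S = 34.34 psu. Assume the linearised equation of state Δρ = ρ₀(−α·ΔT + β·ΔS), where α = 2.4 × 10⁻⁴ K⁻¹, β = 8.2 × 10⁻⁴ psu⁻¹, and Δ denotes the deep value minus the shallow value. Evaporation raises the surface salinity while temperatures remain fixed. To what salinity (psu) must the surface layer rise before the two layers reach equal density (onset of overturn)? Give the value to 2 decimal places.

Neutral buoyancy requires −α(T_deep − T_surf) + β(S_deep − S_surf′) = 0.
S_surf′ = S_deep − (α/β)·ΔT = 34.34 − (2.4 × 10⁻⁴/8.2 × 10⁻⁴)·(-1.8) = 34.8668 psu.
Increase required: 34.8668 − 34.05 = 0.8168 psu.

34.87 psu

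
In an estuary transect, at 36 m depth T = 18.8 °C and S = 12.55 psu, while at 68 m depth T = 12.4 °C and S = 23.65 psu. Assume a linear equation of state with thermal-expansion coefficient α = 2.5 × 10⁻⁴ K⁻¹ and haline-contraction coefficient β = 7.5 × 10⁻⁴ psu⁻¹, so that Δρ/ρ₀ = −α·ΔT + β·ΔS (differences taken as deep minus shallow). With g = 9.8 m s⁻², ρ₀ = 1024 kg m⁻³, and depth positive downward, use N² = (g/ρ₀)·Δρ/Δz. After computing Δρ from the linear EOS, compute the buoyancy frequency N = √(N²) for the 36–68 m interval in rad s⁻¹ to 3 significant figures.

ΔT = -6.4 K, ΔS = +11.10 psu (deep − shallow).
Δρ/ρ₀ = −αΔT + βΔS = 1.60 × 10⁻³ + 8.325 × 10⁻³ = 9.925 × 10⁻³, so Δρ ≈ 10.16 kg m⁻³.
N² = (g/ρ₀)·Δρ/Δz = g·(Δρ/ρ₀)/Δz = 9.8 × 9.925 × 10⁻³ / 32 = 3.0395 × 10⁻³ s⁻².
N = √(3.0395 × 10⁻³) = 0.055132 rad s⁻¹ ≈ 0.0551 rad s⁻¹.

0.0551 rad s⁻¹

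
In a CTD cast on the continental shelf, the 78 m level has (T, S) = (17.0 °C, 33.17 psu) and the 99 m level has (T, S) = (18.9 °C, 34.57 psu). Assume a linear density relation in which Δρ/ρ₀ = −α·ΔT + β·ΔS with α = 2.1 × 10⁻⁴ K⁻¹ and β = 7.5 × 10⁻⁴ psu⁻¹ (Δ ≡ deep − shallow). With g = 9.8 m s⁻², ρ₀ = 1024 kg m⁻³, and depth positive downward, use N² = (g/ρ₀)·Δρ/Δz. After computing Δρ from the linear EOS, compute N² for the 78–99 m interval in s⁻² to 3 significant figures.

3.04 × 10⁻⁴ s⁻²

ΔT = +1.9 K, ΔS = +1.40 psu (deep − shallow).
Δρ/ρ₀ = −αΔT + βΔS = -3.99 × 10⁻⁴ + 1.05 × 10⁻³ = 6.51 × 10⁻⁴, so Δρ ≈ 0.6666 kg m⁻³.
N² = (g/ρ₀)·Δρ/Δz = g·(Δρ/ρ₀)/Δz = 9.8 × 6.51 × 10⁻⁴ / 21 = 3.0380 × 10⁻⁴ s⁻² ≈ 3.04 × 10⁻⁴ s⁻².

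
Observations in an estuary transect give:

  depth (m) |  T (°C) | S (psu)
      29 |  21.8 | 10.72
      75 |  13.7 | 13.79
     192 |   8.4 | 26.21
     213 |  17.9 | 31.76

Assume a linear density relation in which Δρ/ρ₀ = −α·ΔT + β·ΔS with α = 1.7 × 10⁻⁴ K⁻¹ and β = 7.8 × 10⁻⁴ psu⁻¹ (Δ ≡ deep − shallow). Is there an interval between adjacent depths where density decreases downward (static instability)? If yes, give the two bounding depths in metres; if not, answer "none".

none

Evaluate Δρ/ρ₀ = −αΔT + βΔS across each adjacent pair:
  29–75 m: −αΔT+βΔS = −(1.7 × 10⁻⁴)(-8.1)+(7.8 × 10⁻⁴)(+3.07) = 3.8 × 10⁻³ → stable
  75–192 m: −αΔT+βΔS = −(1.7 × 10⁻⁴)(-5.3)+(7.8 × 10⁻⁴)(+12.42) = 0.011 → stable
  192–213 m: −αΔT+βΔS = −(1.7 × 10⁻⁴)(+9.5)+(7.8 × 10⁻⁴)(+5.55) = 2.7 × 10⁻³ → stable
Every interval has Δρ > 0: the column is stably stratified throughout.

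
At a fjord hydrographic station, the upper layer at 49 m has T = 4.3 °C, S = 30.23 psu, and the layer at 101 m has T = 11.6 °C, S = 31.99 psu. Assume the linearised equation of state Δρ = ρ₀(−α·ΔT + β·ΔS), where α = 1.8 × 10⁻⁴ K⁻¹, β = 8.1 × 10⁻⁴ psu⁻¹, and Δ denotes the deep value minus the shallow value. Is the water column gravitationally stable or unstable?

ΔT = 11.6 − 4.3 = +7.3 K and ΔS = 31.99 − 30.23 = +1.76 psu (deep − shallow).
−αΔT = -1.314 × 10⁻³; βΔS = 1.4256 × 10⁻³; sum Δρ/ρ₀ = 1.116 × 10⁻⁴.
Δρ/ρ₀ > 0, so Δρ > 0: deeper water is denser → statically stable.

stable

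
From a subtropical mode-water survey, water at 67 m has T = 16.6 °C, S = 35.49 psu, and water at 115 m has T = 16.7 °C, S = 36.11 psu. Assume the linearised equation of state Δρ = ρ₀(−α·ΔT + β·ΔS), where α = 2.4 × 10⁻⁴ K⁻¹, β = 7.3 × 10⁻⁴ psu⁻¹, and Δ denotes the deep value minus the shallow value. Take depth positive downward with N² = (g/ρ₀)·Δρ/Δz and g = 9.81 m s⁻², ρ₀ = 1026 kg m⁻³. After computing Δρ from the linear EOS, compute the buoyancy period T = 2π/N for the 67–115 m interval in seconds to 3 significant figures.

ΔT = +0.1 K, ΔS = +0.62 psu (deep − shallow).
Δρ/ρ₀ = −αΔT + βΔS = -2.40 × 10⁻⁵ + 4.526 × 10⁻⁴ = 4.286 × 10⁻⁴, so Δρ ≈ 0.4397 kg m⁻³.
N² = (g/ρ₀)·Δρ/Δz = g·(Δρ/ρ₀)/Δz = 9.81 × 4.286 × 10⁻⁴ / 48 = 8.7595 × 10⁻⁵ s⁻².
N = √(8.7595 × 10⁻⁵) = 9.3592 × 10⁻³ rad s⁻¹ → T = 2π/N = 671.34 s ≈ 671 s.

671 s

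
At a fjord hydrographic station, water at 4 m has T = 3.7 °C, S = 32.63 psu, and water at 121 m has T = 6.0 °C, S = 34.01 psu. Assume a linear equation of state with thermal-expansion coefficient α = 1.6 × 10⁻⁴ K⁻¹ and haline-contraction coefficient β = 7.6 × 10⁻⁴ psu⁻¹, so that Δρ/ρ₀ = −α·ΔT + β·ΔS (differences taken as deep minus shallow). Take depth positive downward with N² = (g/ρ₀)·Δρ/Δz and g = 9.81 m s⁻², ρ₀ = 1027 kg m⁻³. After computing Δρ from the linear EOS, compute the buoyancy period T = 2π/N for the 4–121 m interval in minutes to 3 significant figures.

ΔT = +2.3 K, ΔS = +1.38 psu (deep − shallow).
Δρ/ρ₀ = −αΔT + βΔS = -3.68 × 10⁻⁴ + 1.0488 × 10⁻³ = 6.808 × 10⁻⁴, so Δρ ≈ 0.6992 kg m⁻³.
N² = (g/ρ₀)·Δρ/Δz = g·(Δρ/ρ₀)/Δz = 9.81 × 6.808 × 10⁻⁴ / 117 = 5.7082 × 10⁻⁵ s⁻².
N = √(5.7082 × 10⁻⁵) = 7.5553 × 10⁻³ rad s⁻¹ → T = 2π/N = 831.63 s = 13.861 min ≈ 13.9 min.

13.9 min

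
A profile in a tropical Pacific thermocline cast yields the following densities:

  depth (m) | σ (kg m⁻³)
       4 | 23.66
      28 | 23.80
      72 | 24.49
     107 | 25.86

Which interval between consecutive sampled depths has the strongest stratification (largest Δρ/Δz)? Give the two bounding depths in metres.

Compute the density gradient over each adjacent pair:
  4–28 m: Δρ/Δz = 0.14/24 = 5.8 × 10⁻³ kg m⁻⁴
  28–72 m: Δρ/Δz = 0.69/44 = 0.016 kg m⁻⁴
  72–107 m: Δρ/Δz = 1.37/35 = 0.039 kg m⁻⁴
The largest gradient is in the 72–107 m interval — the pycnocline.

72–107 m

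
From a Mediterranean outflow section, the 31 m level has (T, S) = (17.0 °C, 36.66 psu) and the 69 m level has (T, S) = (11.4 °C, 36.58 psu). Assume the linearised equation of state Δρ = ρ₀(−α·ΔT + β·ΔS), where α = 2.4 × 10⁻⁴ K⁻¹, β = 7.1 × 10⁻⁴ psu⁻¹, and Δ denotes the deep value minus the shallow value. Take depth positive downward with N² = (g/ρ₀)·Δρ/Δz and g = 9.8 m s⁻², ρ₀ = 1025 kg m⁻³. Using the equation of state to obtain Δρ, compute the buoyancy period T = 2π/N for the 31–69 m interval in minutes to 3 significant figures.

5.75 min

ΔT = -5.6 K, ΔS = -0.08 psu (deep − shallow).
Δρ/ρ₀ = −αΔT + βΔS = 1.344 × 10⁻³ − 5.68 × 10⁻⁵ = 1.2872 × 10⁻³, so Δρ ≈ 1.319 kg m⁻³.
N² = (g/ρ₀)·Δρ/Δz = g·(Δρ/ρ₀)/Δz = 9.8 × 1.2872 × 10⁻³ / 38 = 3.3196 × 10⁻⁴ s⁻².
N = √(3.3196 × 10⁻⁴) = 0.018220 rad s⁻¹ → T = 2π/N = 344.85 s = 5.7475 min ≈ 5.75 min.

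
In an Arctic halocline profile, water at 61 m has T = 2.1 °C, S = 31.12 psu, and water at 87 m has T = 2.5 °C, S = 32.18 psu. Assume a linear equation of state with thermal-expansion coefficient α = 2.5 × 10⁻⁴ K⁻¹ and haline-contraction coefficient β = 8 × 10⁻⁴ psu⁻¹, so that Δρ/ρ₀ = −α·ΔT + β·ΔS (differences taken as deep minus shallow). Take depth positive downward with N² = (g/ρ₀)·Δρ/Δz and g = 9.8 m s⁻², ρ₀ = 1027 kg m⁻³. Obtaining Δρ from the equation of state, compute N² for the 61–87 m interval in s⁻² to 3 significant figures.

ΔT = +0.4 K, ΔS = +1.06 psu (deep − shallow).
Δρ/ρ₀ = −αΔT + βΔS = -1.00 × 10⁻⁴ + 8.48 × 10⁻⁴ = 7.48 × 10⁻⁴, so Δρ ≈ 0.7682 kg m⁻³.
N² = (g/ρ₀)·Δρ/Δz = g·(Δρ/ρ₀)/Δz = 9.8 × 7.48 × 10⁻⁴ / 26 = 2.8194 × 10⁻⁴ s⁻² ≈ 2.82 × 10⁻⁴ s⁻².

2.82 × 10⁻⁴ s⁻²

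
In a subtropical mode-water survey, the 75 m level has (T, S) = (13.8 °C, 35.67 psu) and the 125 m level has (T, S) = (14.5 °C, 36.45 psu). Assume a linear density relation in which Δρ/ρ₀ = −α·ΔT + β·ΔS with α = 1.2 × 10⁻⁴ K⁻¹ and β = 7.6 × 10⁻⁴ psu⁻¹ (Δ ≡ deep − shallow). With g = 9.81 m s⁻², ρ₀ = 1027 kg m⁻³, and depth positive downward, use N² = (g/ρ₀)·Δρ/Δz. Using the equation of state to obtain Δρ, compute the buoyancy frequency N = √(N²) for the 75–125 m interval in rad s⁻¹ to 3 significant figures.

9.99 × 10⁻³ rad s⁻¹

ΔT = +0.7 K, ΔS = +0.78 psu (deep − shallow).
Δρ/ρ₀ = −αΔT + βΔS = -8.40 × 10⁻⁵ + 5.928 × 10⁻⁴ = 5.088 × 10⁻⁴, so Δρ ≈ 0.5225 kg m⁻³.
N² = (g/ρ₀)·Δρ/Δz = g·(Δρ/ρ₀)/Δz = 9.81 × 5.088 × 10⁻⁴ / 50 = 9.9827 × 10⁻⁵ s⁻².
N = √(9.9827 × 10⁻⁵) = 9.9913 × 10⁻³ rad s⁻¹ ≈ 9.99 × 10⁻³ rad s⁻¹.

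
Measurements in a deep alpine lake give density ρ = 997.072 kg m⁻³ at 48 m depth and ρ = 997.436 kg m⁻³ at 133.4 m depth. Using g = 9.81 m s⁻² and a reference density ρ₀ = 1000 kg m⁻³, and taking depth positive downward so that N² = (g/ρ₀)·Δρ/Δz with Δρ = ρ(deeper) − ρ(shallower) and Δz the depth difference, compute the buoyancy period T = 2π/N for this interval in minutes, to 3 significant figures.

16.2 min

Δρ = 997.436 − 997.072 = 0.364 kg m⁻³ over Δz = 133.4 − 48 = 85.4 m.
N² = (9.81/1000) × (0.364/85.4) = 4.1813 × 10⁻⁵ s⁻².
N = √(4.1813 × 10⁻⁵) = 6.4663 × 10⁻³ rad s⁻¹, so T = 2π/N = 971.68 s = 16.195 min ≈ 16.2 min.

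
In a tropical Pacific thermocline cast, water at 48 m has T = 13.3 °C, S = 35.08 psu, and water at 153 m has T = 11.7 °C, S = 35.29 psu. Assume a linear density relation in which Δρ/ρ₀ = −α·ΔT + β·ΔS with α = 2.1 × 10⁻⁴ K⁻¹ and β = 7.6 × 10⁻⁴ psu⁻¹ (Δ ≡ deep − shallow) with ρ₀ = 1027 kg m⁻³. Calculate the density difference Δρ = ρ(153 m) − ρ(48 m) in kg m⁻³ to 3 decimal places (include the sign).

+0.509 kg m⁻³

ΔT = -1.6 K, ΔS = +0.21 psu (deep − shallow).
Δρ/ρ₀ = −(2.1 × 10⁻⁴)(-1.6) + (7.6 × 10⁻⁴)(+0.21) = 4.956 × 10⁻⁴.
Δρ = 1027 × (4.956 × 10⁻⁴) = +0.509 kg m⁻³.
Positive Δρ: denser below, stable.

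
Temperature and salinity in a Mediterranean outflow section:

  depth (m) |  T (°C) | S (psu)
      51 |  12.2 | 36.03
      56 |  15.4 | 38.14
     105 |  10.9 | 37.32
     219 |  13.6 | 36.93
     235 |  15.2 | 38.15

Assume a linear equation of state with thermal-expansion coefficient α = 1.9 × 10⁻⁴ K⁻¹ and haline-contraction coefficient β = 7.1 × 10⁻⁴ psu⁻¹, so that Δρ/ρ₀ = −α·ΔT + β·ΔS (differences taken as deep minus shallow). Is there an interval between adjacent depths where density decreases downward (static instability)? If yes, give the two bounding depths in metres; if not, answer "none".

105–219 m

Evaluate Δρ/ρ₀ = −αΔT + βΔS across each adjacent pair:
  51–56 m: −αΔT+βΔS = −(1.9 × 10⁻⁴)(+3.2)+(7.1 × 10⁻⁴)(+2.11) = 8.9 × 10⁻⁴ → stable
  56–105 m: −αΔT+βΔS = −(1.9 × 10⁻⁴)(-4.5)+(7.1 × 10⁻⁴)(-0.82) = 2.7 × 10⁻⁴ → stable
  105–219 m: −αΔT+βΔS = −(1.9 × 10⁻⁴)(+2.7)+(7.1 × 10⁻⁴)(-0.39) = -7.9 × 10⁻⁴ → UNSTABLE
  219–235 m: −αΔT+βΔS = −(1.9 × 10⁻⁴)(+1.6)+(7.1 × 10⁻⁴)(+1.22) = 5.6 × 10⁻⁴ → stable
The 105–219 m interval has Δρ < 0: lighter water underlies denser water.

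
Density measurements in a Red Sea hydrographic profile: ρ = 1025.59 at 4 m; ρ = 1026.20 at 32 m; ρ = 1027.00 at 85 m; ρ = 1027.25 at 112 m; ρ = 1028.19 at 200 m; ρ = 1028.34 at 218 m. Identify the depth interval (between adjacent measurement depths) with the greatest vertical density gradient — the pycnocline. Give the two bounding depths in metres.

4–32 m

Compute the density gradient over each adjacent pair:
  4–32 m: Δρ/Δz = 0.61/28 = 0.022 kg m⁻⁴
  32–85 m: Δρ/Δz = 0.80/53 = 0.015 kg m⁻⁴
  85–112 m: Δρ/Δz = 0.25/27 = 9.3 × 10⁻³ kg m⁻⁴
  112–200 m: Δρ/Δz = 0.94/88 = 0.011 kg m⁻⁴
  200–218 m: Δρ/Δz = 0.15/18 = 8.3 × 10⁻³ kg m⁻⁴
The largest gradient is in the 4–32 m interval — the pycnocline.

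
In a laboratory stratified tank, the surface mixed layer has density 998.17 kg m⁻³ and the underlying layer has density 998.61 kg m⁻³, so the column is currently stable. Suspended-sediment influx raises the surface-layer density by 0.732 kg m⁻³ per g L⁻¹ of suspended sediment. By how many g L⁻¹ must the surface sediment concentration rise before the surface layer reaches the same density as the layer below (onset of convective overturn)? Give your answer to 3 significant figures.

0.601 g L⁻¹

Density deficit of the surface layer: 998.61 − 998.17 = 0.44 kg m⁻³.
Required change = 0.44 / 0.732 = 0.601 g L⁻¹.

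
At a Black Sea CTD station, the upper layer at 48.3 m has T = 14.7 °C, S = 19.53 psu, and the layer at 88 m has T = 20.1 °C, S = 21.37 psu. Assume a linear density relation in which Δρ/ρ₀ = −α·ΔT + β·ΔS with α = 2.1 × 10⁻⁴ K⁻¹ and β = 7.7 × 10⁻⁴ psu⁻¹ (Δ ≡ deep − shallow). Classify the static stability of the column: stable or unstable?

ΔT = 20.1 − 14.7 = +5.4 K and ΔS = 21.37 − 19.53 = +1.84 psu (deep − shallow).
−αΔT = -1.134 × 10⁻³; βΔS = 1.4168 × 10⁻³; sum Δρ/ρ₀ = 2.828 × 10⁻⁴.
Δρ/ρ₀ > 0, so Δρ > 0: deeper water is denser → statically stable.

stable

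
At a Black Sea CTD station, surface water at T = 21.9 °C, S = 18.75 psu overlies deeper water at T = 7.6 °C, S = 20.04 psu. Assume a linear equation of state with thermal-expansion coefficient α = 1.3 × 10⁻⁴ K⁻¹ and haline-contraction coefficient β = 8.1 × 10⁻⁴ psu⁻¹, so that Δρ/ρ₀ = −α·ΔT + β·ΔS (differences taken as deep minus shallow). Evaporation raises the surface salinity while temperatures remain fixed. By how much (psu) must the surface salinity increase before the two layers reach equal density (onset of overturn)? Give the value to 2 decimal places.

3.59 psu

Neutral buoyancy requires −α(T_deep − T_surf) + β(S_deep − S_surf′) = 0.
S_surf′ = S_deep − (α/β)·ΔT = 20.04 − (1.3 × 10⁻⁴/8.1 × 10⁻⁴)·(-14.3) = 22.3351 psu.
Increase required: 22.3351 − 18.75 = 3.5851 psu.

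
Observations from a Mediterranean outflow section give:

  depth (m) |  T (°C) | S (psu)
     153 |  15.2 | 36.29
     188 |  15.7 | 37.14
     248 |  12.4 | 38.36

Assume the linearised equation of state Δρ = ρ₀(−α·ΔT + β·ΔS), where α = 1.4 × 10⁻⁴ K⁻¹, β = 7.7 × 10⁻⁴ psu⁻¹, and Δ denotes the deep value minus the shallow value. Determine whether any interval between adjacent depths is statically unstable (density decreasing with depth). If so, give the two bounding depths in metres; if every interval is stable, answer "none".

Evaluate Δρ/ρ₀ = −αΔT + βΔS across each adjacent pair:
  153–188 m: −αΔT+βΔS = −(1.4 × 10⁻⁴)(+0.5)+(7.7 × 10⁻⁴)(+0.85) = 5.8 × 10⁻⁴ → stable
  188–248 m: −αΔT+βΔS = −(1.4 × 10⁻⁴)(-3.3)+(7.7 × 10⁻⁴)(+1.22) = 1.4 × 10⁻³ → stable
Every interval has Δρ > 0: the column is stably stratified throughout.

none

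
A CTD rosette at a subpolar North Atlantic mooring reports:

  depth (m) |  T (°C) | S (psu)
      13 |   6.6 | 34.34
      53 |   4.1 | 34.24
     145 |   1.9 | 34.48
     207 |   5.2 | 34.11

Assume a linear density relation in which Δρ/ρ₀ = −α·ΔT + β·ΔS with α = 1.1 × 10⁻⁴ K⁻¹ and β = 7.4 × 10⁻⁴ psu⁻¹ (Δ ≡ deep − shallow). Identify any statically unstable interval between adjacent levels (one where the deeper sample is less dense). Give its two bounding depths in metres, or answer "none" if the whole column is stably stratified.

Evaluate Δρ/ρ₀ = −αΔT + βΔS across each adjacent pair:
  13–53 m: −αΔT+βΔS = −(1.1 × 10⁻⁴)(-2.5)+(7.4 × 10⁻⁴)(-0.10) = 2.0 × 10⁻⁴ → stable
  53–145 m: −αΔT+βΔS = −(1.1 × 10⁻⁴)(-2.2)+(7.4 × 10⁻⁴)(+0.24) = 4.2 × 10⁻⁴ → stable
  145–207 m: −αΔT+βΔS = −(1.1 × 10⁻⁴)(+3.3)+(7.4 × 10⁻⁴)(-0.37) = -6.4 × 10⁻⁴ → UNSTABLE
The 145–207 m interval has Δρ < 0: lighter water underlies denser water.

145–207 m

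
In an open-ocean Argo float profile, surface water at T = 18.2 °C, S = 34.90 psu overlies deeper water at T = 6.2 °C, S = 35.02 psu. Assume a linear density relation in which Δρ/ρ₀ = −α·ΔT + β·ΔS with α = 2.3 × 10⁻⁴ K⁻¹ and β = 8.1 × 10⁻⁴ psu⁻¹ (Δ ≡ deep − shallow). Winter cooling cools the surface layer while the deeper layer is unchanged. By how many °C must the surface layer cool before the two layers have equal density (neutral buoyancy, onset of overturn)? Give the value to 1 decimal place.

12.4 °C

Neutral buoyancy requires Δρ = 0, i.e. −α(T_deep − T_surf′) + β(S_deep − S_surf) = 0.
T_surf′ = T_deep − (β/α)·ΔS = 6.2 − (8.1 × 10⁻⁴/2.3 × 10⁻⁴)·(+0.12) = 5.777 °C.
Cooling required: 18.2 − (5.777) = 12.423 °C.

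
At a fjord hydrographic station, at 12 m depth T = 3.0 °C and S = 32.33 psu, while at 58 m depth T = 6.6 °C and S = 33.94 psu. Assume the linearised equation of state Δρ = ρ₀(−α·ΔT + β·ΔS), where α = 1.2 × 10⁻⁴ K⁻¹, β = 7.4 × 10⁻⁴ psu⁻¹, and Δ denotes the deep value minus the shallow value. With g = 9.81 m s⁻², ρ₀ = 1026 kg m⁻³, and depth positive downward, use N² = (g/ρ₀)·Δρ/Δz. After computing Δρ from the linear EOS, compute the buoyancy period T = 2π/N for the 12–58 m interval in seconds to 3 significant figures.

ΔT = +3.6 K, ΔS = +1.61 psu (deep − shallow).
Δρ/ρ₀ = −αΔT + βΔS = -4.32 × 10⁻⁴ + 1.1914 × 10⁻³ = 7.594 × 10⁻⁴, so Δρ ≈ 0.7791 kg m⁻³.
N² = (g/ρ₀)·Δρ/Δz = g·(Δρ/ρ₀)/Δz = 9.81 × 7.594 × 10⁻⁴ / 46 = 1.6195 × 10⁻⁴ s⁻².
N = √(1.6195 × 10⁻⁴) = 0.012726 rad s⁻¹ → T = 2π/N = 493.73 s ≈ 494 s.

494 s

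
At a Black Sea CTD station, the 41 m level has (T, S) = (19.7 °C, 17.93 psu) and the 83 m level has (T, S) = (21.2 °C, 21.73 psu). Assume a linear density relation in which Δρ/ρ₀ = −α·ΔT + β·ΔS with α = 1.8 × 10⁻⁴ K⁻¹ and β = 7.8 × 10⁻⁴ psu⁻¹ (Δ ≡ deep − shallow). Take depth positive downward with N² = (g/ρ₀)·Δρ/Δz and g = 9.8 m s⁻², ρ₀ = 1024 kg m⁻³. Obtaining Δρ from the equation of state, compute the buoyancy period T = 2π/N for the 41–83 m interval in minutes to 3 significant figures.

4.18 min

ΔT = +1.5 K, ΔS = +3.80 psu (deep − shallow).
Δρ/ρ₀ = −αΔT + βΔS = -2.70 × 10⁻⁴ + 2.964 × 10⁻³ = 2.694 × 10⁻³, so Δρ ≈ 2.759 kg m⁻³.
N² = (g/ρ₀)·Δρ/Δz = g·(Δρ/ρ₀)/Δz = 9.8 × 2.694 × 10⁻³ / 42 = 6.2860 × 10⁻⁴ s⁻².
N = √(6.2860 × 10⁻⁴) = 0.025072 rad s⁻¹ → T = 2π/N = 250.61 s = 4.1768 min ≈ 4.18 min.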